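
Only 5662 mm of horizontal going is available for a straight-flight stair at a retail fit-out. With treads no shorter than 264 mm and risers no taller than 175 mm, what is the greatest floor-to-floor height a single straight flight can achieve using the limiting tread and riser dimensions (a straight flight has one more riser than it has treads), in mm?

3850 mm

Treads that fit: ⌊5662 / 264⌋ = 21.
Risers = treads + 1 = 22.
Maximum height = 22 × 175 = 3850 mm.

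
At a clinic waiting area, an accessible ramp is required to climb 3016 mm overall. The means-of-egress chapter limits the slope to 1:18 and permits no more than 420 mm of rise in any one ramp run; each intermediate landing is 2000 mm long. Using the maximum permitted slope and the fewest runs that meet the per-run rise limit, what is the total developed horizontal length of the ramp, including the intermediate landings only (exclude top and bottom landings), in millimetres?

68288 mm

3016 / 420 = 7.18, so 8 ramp runs are needed. That means 7 intermediate landings.
Ramp run (horizontal) at 1:18: 3016 × 18 = 54288 mm.
7 intermediate landings contribute 7 × 2000 = 14000 mm.
Developed length = 54288 + 14000 = 68288 mm.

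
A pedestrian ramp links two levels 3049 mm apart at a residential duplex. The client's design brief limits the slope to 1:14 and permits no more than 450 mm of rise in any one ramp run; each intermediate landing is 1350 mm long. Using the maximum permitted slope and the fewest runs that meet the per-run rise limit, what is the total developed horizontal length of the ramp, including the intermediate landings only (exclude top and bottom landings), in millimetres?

50786 mm

At most 450 each: 3049/450 = 6.78, giving 7 ramp runs. That means 6 intermediate landings.
Ramp run (horizontal) at 1:14: 3049 × 14 = 42686 mm.
6 intermediate landings contribute 6 × 1350 = 8100 mm.
Developed length = 42686 + 8100 = 50786 mm.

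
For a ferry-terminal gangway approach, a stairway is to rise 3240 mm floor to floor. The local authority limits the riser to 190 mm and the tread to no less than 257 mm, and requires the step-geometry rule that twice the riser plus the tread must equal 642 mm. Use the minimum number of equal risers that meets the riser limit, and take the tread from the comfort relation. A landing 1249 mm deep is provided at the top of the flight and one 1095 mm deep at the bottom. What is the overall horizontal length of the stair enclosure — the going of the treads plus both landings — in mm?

⌈3240/190⌉ = 18 risers.
R = 3240 ÷ 18 = 180 mm.
T = 642 − 2·180 = 282 mm, which satisfies the 257 mm minimum.
Going = (18 − 1) × 282 = 4794 mm.
Add landings: 4794 + 1249 + 1095 = 7138 mm.

7138 mm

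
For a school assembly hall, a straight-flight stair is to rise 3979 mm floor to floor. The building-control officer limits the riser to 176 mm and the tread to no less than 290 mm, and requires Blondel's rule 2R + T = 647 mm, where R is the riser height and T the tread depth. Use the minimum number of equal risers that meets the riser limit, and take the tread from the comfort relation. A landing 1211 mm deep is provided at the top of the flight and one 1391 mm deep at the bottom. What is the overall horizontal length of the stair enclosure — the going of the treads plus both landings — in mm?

9224 mm

⌈3979/176⌉ = 23 risers.
Riser R = 3979 / 23 = 173 mm, within the 176 mm limit.
From 2R + T = 647: T = 647 − 346 = 301 mm.
Treads = 23 − 1 = 22; going = 22 × 301 = 6622 mm.
Enclosure = 6622 + 1211 + 1391 = 9224 mm.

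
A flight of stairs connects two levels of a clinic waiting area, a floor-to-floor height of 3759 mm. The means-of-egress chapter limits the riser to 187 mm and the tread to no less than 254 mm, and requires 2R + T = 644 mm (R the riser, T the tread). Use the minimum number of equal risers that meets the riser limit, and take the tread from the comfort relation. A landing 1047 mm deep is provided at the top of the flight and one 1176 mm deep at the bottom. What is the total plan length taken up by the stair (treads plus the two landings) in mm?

7943 mm

3759 / 187 = 20.102 → round up to 21 risers.
Each riser is 3759/21 = 179 mm (≤ 187 mm).
T = 644 − 2·179 = 286 mm, which satisfies the 254 mm minimum.
Going = (21 − 1) × 286 = 5720 mm.
Enclosure = 5720 + 1047 + 1176 = 7943 mm.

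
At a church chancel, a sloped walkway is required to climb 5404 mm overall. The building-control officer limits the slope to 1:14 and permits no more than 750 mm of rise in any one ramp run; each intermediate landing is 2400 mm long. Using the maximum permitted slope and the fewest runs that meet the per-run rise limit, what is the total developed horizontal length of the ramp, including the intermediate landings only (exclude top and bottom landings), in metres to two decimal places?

5404 / 750 = 7.205 → round up to 8 ramp runs. That means 7 intermediate landings.
Horizontal run for 5404 mm of rise at 1:14 is 5404 × 14 = 75656 mm.
7 intermediate landings contribute 7 × 2400 = 16800 mm.
Developed length = 75656 + 16800 = 92456 mm.
= 92.46 m.

92.46 m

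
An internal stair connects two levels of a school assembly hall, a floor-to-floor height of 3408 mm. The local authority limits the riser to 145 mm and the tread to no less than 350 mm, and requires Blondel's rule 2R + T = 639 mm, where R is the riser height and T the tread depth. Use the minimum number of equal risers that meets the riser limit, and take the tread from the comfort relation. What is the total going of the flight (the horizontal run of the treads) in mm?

⌈3408/145⌉ = 24 risers.
Each riser is 3408/24 = 142 mm (≤ 145 mm).
From 2R + T = 639: T = 639 − 284 = 355 mm.
Going = (24 − 1) × 355 = 8165 mm.

8165 mm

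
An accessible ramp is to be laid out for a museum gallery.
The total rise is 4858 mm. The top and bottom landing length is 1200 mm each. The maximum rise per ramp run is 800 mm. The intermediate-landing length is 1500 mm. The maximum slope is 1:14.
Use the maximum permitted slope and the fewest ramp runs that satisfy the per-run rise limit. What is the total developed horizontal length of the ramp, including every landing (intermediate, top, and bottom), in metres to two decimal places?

79.41 m

4858 / 800 = 6.07, so 7 ramp runs are needed. That means 6 intermediate landings.
Horizontal run for 4858 mm of rise at 1:14 is 4858 × 14 = 68012 mm.
6 intermediate landings contribute 6 × 1500 = 9000 mm.
Top and bottom landings: 2 × 1200 = 2400 mm.
Total = 68012 + 9000 + 2400 = 79412 mm.
= 79.41 m.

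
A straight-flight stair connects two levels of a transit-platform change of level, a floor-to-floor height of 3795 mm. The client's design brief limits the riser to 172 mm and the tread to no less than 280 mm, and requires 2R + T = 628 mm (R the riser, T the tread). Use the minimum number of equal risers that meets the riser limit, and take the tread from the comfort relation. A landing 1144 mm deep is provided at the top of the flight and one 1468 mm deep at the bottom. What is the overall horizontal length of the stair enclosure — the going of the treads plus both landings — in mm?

⌈3795/172⌉ = 23 risers.
Each riser is 3795/23 = 165 mm (≤ 172 mm).
From 2R + T = 628: T = 628 − 330 = 298 mm.
23 risers give 22 treads; going = 22 × 298 = 6556 mm.
Enclosure = 6556 + 1144 + 1468 = 9168 mm.

9168 mm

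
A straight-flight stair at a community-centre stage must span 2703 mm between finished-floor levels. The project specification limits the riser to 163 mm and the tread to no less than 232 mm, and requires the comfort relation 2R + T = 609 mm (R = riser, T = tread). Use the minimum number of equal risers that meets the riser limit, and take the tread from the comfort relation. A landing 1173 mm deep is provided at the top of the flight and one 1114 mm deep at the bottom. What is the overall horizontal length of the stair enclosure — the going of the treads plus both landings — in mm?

6943 mm

2703 / 163 = 16.583 → round up to 17 risers.
Each riser is 2703/17 = 159 mm (≤ 163 mm).
Tread T = 609 − 2 × 159 = 291 mm (≥ 232 mm).
Going = (17 − 1) × 291 = 4656 mm.
Enclosure = 4656 + 1173 + 1114 = 6943 mm.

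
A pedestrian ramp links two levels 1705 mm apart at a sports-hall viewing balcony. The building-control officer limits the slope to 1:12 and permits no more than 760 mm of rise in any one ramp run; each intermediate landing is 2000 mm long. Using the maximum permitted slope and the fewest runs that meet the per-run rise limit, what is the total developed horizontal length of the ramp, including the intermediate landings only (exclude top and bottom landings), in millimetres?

24460 mm

1705 / 760 = 2.243 → round up to 3 ramp runs. That means 2 intermediate landings.
Ramp run (horizontal) at 1:12: 1705 × 12 = 20460 mm.
2 intermediate landings contribute 2 × 2000 = 4000 mm.
Total developed length = 20460 + 4000 = 24460 mm.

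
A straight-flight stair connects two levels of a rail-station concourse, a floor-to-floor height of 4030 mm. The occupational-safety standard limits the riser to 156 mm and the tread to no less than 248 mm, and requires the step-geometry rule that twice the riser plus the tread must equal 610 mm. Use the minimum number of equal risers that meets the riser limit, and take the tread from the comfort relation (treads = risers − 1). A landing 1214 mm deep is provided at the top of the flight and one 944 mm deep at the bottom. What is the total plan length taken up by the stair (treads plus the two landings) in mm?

4030 / 156 = 25.83, so 26 risers are needed.
Riser R = 4030 / 26 = 155 mm, within the 156 mm limit.
From 2R + T = 610: T = 610 − 310 = 300 mm.
Going = (26 − 1) × 300 = 7500 mm.
Enclosure = 7500 + 1214 + 944 = 9658 mm.

9658 mm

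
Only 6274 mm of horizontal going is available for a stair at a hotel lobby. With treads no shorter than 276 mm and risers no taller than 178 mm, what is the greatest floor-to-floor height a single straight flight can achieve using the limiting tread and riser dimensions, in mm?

4094 mm

Treads that fit: ⌊6274 / 276⌋ = 22.
Risers = treads + 1 = 23.
Maximum height = 23 × 178 = 4094 mm.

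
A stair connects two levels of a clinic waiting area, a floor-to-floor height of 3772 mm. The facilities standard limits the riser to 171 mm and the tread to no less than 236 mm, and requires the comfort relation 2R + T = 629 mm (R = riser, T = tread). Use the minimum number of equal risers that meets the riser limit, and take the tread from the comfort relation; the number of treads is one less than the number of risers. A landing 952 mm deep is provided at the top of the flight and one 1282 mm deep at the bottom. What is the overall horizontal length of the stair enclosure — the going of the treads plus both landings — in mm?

At most 171 each: 3772/171 = 22.06, giving 23 risers.
R = 3772 ÷ 23 = 164 mm.
T = 629 − 2·164 = 301 mm, which satisfies the 236 mm minimum.
Going = (23 − 1) × 301 = 6622 mm.
Add landings: 6622 + 952 + 1282 = 8856 mm.

8856 mm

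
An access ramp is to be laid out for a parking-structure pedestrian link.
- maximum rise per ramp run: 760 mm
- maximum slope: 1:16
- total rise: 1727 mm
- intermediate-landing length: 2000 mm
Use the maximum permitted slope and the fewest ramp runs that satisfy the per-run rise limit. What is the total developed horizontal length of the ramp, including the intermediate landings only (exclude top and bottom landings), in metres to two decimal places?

31.63 m

1727 / 760 = 2.27, so 3 ramp runs are needed. That means 2 intermediate landings.
Ramp run (horizontal) at 1:16: 1727 × 16 = 27632 mm.
2 intermediate landings contribute 2 × 2000 = 4000 mm.
Developed length = 27632 + 4000 = 31632 mm.
= 31.63 m.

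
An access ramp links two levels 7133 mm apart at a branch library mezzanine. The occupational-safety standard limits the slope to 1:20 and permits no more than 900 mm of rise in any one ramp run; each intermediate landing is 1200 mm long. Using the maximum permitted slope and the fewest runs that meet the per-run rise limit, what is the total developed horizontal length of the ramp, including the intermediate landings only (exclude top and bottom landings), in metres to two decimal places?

7133 / 900 = 7.93, so 8 ramp runs are needed. That means 7 intermediate landings.
Horizontal run for 7133 mm of rise at 1:20 is 7133 × 20 = 142660 mm.
Intermediate landings: 7 × 1200 = 8400 mm.
Total developed length = 142660 + 8400 = 151060 mm.
= 151.06 m.

151.06 m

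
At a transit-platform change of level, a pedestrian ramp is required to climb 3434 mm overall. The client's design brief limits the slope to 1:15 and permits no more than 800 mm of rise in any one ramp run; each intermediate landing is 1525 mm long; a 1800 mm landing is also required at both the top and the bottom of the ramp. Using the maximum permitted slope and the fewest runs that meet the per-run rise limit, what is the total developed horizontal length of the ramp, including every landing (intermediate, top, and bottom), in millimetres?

3434 / 800 = 4.293 → round up to 5 ramp runs. That means 4 intermediate landings.
Ramp run (horizontal) at 1:15: 3434 × 15 = 51510 mm.
4 intermediate landings contribute 4 × 1525 = 6100 mm.
Top and bottom landings: 2 × 1800 = 3600 mm.
Total = 51510 + 6100 + 3600 = 61210 mm.

61210 mm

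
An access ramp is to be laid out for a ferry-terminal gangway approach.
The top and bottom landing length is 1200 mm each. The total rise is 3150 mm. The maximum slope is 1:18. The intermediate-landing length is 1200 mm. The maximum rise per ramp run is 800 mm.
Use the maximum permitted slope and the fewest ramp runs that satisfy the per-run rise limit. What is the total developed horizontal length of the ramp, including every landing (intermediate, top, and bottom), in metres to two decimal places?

62.70 m

3150 / 800 = 3.94, so 4 ramp runs are needed. That means 3 intermediate landings.
Horizontal run for 3150 mm of rise at 1:18 is 3150 × 18 = 56700 mm.
Intermediate landings: 3 × 1200 = 3600 mm.
Top and bottom landings: 2 × 1200 = 2400 mm.
Total = 56700 + 3600 + 2400 = 62700 mm.
= 62.70 m.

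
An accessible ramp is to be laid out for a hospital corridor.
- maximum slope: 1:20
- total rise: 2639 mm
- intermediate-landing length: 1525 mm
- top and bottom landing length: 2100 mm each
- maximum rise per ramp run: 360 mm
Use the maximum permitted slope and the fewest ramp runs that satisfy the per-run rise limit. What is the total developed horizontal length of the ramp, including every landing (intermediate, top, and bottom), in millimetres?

67655 mm

2639 / 360 = 7.331 → round up to 8 ramp runs. That means 7 intermediate landings.
Ramp run (horizontal) at 1:20: 2639 × 20 = 52780 mm.
7 intermediate landings contribute 7 × 1525 = 10675 mm.
Top and bottom landings: 2 × 2100 = 4200 mm.
Total = 52780 + 10675 + 4200 = 67655 mm.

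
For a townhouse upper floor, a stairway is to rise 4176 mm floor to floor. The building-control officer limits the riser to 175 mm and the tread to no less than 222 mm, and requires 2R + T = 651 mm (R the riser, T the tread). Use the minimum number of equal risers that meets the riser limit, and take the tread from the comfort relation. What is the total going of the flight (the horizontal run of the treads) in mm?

4176 / 175 = 23.86, so 24 risers are needed.
Riser R = 4176 / 24 = 174 mm, within the 175 mm limit.
Tread T = 651 − 2 × 174 = 303 mm (≥ 222 mm).
24 risers give 23 treads; going = 23 × 303 = 6969 mm.

6969 mm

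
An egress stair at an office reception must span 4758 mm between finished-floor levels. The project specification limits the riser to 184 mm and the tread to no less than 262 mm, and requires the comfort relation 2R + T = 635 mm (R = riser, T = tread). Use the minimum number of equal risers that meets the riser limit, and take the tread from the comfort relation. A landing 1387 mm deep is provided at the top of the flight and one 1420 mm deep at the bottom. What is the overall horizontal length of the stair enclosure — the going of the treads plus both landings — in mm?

4758 / 184 = 25.859 → round up to 26 risers.
Riser R = 4758 / 26 = 183 mm, within the 184 mm limit.
From 2R + T = 635: T = 635 − 366 = 269 mm.
Treads = 26 − 1 = 25; going = 25 × 269 = 6725 mm.
Add landings: 6725 + 1387 + 1420 = 9532 mm.

9532 mm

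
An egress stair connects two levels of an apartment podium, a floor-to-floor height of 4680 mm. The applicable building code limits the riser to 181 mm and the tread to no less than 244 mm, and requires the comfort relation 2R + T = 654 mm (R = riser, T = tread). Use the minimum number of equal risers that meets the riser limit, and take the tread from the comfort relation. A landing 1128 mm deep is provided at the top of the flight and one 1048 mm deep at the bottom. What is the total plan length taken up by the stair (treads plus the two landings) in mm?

9526 mm

4680 / 181 = 25.856 → round up to 26 risers.
R = 4680 ÷ 26 = 180 mm.
Tread T = 654 − 2 × 180 = 294 mm (≥ 244 mm).
26 risers give 25 treads; going = 25 × 294 = 7350 mm.
Enclosure = 7350 + 1128 + 1048 = 9526 mm.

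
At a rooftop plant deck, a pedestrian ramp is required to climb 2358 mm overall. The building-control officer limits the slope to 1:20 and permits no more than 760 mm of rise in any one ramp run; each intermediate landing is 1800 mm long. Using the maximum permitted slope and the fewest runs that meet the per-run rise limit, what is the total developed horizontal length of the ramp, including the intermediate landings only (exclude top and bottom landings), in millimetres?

52560 mm

2358 / 760 = 3.10, so 4 ramp runs are needed. That means 3 intermediate landings.
Horizontal run for 2358 mm of rise at 1:20 is 2358 × 20 = 47160 mm.
Intermediate landings: 3 × 1800 = 5400 mm.
Developed length = 47160 + 5400 = 52560 mm.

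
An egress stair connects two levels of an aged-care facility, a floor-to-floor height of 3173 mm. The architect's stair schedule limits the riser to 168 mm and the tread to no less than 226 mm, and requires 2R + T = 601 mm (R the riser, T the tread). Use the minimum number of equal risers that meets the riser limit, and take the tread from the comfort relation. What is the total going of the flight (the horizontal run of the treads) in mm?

3173 / 168 = 18.887 → round up to 19 risers.
R = 3173 ÷ 19 = 167 mm.
T = 601 − 2·167 = 267 mm, which satisfies the 226 mm minimum.
Treads = 19 − 1 = 18; going = 18 × 267 = 4806 mm.

4806 mm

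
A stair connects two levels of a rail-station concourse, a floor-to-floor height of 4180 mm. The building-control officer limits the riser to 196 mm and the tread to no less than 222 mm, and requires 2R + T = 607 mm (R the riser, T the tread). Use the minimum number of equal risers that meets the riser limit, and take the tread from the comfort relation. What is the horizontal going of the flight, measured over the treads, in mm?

4180 / 196 = 21.327 → round up to 22 risers.
Riser R = 4180 / 22 = 190 mm, within the 196 mm limit.
From 2R + T = 607: T = 607 − 380 = 227 mm.
Treads = 22 − 1 = 21; going = 21 × 227 = 4767 mm.

4767 mm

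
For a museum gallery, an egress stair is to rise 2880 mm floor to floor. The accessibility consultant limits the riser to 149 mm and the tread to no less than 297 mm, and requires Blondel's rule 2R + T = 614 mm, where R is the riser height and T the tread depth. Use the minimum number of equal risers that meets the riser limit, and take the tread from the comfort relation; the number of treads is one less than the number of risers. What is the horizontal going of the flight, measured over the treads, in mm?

6194 mm

2880 / 149 = 19.33, so 20 risers are needed.
Each riser is 2880/20 = 144 mm (≤ 149 mm).
Tread T = 614 − 2 × 144 = 326 mm (≥ 297 mm).
20 risers give 19 treads; going = 19 × 326 = 6194 mm.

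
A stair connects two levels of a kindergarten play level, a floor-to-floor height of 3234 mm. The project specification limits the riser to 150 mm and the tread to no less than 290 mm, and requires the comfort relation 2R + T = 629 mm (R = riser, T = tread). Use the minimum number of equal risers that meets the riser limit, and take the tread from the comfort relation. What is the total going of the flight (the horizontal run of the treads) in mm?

7035 mm

⌈3234/150⌉ = 22 risers.
Riser R = 3234 / 22 = 147 mm, within the 150 mm limit.
Tread T = 629 − 2 × 147 = 335 mm (≥ 290 mm).
Going = (22 − 1) × 335 = 7035 mm.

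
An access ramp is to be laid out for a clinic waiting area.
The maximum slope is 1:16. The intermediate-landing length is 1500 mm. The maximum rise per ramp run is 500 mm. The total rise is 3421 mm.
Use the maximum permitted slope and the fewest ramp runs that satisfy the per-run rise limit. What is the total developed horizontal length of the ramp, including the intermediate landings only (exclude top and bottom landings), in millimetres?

63736 mm

At most 500 each: 3421/500 = 6.84, giving 7 ramp runs. That means 6 intermediate landings.
Horizontal run for 3421 mm of rise at 1:16 is 3421 × 16 = 54736 mm.
Intermediate landings: 6 × 1500 = 9000 mm.
Total developed length = 54736 + 9000 = 63736 mm.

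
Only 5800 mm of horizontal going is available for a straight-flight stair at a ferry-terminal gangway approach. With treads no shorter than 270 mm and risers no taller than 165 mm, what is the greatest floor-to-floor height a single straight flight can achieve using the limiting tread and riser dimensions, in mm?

5800 / 270 = 21.48, so 21 treads fit.
Risers = treads + 1 = 22.
Maximum height = 22 × 165 = 3630 mm.

3630 mm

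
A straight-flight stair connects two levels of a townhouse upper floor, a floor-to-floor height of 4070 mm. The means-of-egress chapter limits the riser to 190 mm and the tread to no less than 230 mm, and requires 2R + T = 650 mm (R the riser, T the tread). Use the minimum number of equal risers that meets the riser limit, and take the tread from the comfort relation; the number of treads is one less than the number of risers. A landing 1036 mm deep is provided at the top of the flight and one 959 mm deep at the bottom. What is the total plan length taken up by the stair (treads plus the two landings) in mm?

4070 / 190 = 21.42, so 22 risers are needed.
R = 4070 ÷ 22 = 185 mm.
From 2R + T = 650: T = 650 − 370 = 280 mm.
Going = (22 − 1) × 280 = 5880 mm.
Add landings: 5880 + 1036 + 959 = 7875 mm.

7875 mm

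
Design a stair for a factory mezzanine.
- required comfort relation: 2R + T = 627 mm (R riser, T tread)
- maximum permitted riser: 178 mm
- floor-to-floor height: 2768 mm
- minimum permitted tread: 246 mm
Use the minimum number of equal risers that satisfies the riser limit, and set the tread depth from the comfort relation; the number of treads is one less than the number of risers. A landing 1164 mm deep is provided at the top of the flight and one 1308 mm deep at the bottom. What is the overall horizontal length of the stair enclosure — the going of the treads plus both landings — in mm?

6687 mm

2768 / 178 = 15.55, so 16 risers are needed.
Each riser is 2768/16 = 173 mm (≤ 178 mm).
T = 627 − 2·173 = 281 mm, which satisfies the 246 mm minimum.
Treads = 16 − 1 = 15; going = 15 × 281 = 4215 mm.
Enclosure = 4215 + 1164 + 1308 = 6687 mm.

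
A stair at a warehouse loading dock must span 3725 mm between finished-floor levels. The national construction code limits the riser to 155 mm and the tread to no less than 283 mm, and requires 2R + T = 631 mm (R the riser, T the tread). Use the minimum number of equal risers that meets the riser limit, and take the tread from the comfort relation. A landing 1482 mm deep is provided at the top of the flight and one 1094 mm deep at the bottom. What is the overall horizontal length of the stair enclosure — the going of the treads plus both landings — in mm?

10568 mm

3725 / 155 = 24.03, so 25 risers are needed.
Riser R = 3725 / 25 = 149 mm, within the 155 mm limit.
T = 631 − 2·149 = 333 mm, which satisfies the 283 mm minimum.
25 risers give 24 treads; going = 24 × 333 = 7992 mm.
Add landings: 7992 + 1482 + 1094 = 10568 mm.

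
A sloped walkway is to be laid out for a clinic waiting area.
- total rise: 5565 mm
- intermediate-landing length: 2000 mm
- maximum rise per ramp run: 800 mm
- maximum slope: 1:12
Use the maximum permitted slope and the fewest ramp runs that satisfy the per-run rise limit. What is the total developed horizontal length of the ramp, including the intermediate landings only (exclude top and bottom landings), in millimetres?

5565 / 800 = 6.956 → round up to 7 ramp runs. That means 6 intermediate landings.
Horizontal run for 5565 mm of rise at 1:12 is 5565 × 12 = 66780 mm.
Intermediate landings: 6 × 2000 = 12000 mm.
Total developed length = 66780 + 12000 = 78780 mm.

78780 mm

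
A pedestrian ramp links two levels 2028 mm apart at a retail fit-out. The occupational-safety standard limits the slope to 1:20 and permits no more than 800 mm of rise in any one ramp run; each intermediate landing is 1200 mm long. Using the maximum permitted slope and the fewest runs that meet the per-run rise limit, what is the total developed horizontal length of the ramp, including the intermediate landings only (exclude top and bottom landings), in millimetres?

42960 mm

2028 / 800 = 2.535 → round up to 3 ramp runs. That means 2 intermediate landings.
Ramp run (horizontal) at 1:20: 2028 × 20 = 40560 mm.
2 intermediate landings contribute 2 × 1200 = 2400 mm.
Total developed length = 40560 + 2400 = 42960 mm.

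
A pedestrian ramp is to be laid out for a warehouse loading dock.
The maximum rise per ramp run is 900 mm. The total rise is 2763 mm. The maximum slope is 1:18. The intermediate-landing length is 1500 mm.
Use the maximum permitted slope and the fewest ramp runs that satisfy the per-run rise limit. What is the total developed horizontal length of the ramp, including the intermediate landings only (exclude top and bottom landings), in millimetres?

At most 900 each: 2763/900 = 3.07, giving 4 ramp runs. That means 3 intermediate landings.
Horizontal run for 2763 mm of rise at 1:18 is 2763 × 18 = 49734 mm.
3 intermediate landings contribute 3 × 1500 = 4500 mm.
Developed length = 49734 + 4500 = 54234 mm.

54234 mm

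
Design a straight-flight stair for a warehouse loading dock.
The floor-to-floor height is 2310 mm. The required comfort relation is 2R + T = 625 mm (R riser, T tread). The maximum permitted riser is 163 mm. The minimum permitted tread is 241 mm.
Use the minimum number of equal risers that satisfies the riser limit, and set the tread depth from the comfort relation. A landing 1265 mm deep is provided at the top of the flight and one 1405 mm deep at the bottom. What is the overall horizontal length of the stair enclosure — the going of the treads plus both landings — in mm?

2310 / 163 = 14.17, so 15 risers are needed.
R = 2310 ÷ 15 = 154 mm.
Tread T = 625 − 2 × 154 = 317 mm (≥ 241 mm).
15 risers give 14 treads; going = 14 × 317 = 4438 mm.
Add landings: 4438 + 1265 + 1405 = 7108 mm.

7108 mm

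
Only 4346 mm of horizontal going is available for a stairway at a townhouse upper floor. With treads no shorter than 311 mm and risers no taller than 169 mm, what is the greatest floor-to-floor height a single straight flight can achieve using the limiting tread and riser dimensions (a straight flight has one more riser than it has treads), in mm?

Treads that fit: ⌊4346 / 311⌋ = 13.
Risers = treads + 1 = 14.
Maximum height = 14 × 169 = 2366 mm.

2366 mm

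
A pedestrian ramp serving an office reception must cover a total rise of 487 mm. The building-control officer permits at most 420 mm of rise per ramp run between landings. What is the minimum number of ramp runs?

At most 420 each: 487/420 = 1.16, giving 2 ramp runs.

2 runs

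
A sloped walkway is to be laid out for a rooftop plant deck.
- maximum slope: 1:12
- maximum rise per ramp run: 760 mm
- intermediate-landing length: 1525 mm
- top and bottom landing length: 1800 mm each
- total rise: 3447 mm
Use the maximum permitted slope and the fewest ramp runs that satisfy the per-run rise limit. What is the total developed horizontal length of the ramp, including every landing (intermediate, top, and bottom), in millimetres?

3447 / 760 = 4.54, so 5 ramp runs are needed. That means 4 intermediate landings.
Ramp run (horizontal) at 1:12: 3447 × 12 = 41364 mm.
4 intermediate landings contribute 4 × 1525 = 6100 mm.
Top and bottom landings: 2 × 1800 = 3600 mm.
Total = 41364 + 6100 + 3600 = 51064 mm.

51064 mm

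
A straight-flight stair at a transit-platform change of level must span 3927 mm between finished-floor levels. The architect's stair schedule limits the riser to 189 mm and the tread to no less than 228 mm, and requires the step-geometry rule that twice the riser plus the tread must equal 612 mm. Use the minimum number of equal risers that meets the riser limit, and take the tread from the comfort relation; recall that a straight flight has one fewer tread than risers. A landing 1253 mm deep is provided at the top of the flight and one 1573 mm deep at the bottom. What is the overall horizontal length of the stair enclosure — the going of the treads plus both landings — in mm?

⌈3927/189⌉ = 21 risers.
Each riser is 3927/21 = 187 mm (≤ 189 mm).
Tread T = 612 − 2 × 187 = 238 mm (≥ 228 mm).
Treads = 21 − 1 = 20; going = 20 × 238 = 4760 mm.
Add landings: 4760 + 1253 + 1573 = 7586 mm.

7586 mm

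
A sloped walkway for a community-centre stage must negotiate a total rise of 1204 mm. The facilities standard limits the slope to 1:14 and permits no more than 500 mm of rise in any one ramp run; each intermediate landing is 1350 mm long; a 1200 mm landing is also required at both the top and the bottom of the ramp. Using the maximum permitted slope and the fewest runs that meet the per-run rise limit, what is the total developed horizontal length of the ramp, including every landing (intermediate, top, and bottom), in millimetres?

1204 / 500 = 2.41, so 3 ramp runs are needed. That means 2 intermediate landings.
Horizontal run for 1204 mm of rise at 1:14 is 1204 × 14 = 16856 mm.
2 intermediate landings contribute 2 × 1350 = 2700 mm.
Top and bottom landings: 2 × 1200 = 2400 mm.
Total = 16856 + 2700 + 2400 = 21956 mm.

21956 mm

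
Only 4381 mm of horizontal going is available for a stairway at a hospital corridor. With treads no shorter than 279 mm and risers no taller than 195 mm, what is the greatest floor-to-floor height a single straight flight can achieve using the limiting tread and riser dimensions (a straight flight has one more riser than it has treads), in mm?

4381 / 279 = 15.70, so 15 treads fit.
Risers = treads + 1 = 16.
Maximum height = 16 × 195 = 3120 mm.

3120 mm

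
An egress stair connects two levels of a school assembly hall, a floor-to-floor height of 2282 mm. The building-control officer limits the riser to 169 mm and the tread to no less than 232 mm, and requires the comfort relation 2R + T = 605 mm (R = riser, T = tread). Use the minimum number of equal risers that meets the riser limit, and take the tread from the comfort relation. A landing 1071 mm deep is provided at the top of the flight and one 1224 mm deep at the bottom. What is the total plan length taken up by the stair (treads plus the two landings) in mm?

⌈2282/169⌉ = 14 risers.
Each riser is 2282/14 = 163 mm (≤ 169 mm).
From 2R + T = 605: T = 605 − 326 = 279 mm.
Treads = 14 − 1 = 13; going = 13 × 279 = 3627 mm.
Enclosure = 3627 + 1071 + 1224 = 5922 mm.

5922 mm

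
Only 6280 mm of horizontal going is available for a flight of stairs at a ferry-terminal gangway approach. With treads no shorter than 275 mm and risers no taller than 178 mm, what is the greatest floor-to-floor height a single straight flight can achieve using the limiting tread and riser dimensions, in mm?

4094 mm

Treads that fit: ⌊6280 / 275⌋ = 22.
Risers = treads + 1 = 23.
Maximum height = 23 × 178 = 4094 mm.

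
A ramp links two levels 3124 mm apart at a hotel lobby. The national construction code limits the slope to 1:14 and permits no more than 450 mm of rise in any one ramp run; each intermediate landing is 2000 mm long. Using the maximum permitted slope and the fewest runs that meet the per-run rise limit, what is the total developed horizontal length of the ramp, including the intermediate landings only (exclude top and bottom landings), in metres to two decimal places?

55.74 m

At most 450 each: 3124/450 = 6.94, giving 7 ramp runs. That means 6 intermediate landings.
Ramp run (horizontal) at 1:14: 3124 × 14 = 43736 mm.
Intermediate landings: 6 × 2000 = 12000 mm.
Developed length = 43736 + 12000 = 55736 mm.
= 55.74 m.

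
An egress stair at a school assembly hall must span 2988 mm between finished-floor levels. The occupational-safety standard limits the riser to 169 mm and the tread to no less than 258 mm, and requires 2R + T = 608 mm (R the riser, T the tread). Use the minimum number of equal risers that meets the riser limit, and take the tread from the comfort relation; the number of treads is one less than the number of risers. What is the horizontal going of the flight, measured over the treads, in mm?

2988 / 169 = 17.68, so 18 risers are needed.
R = 2988 ÷ 18 = 166 mm.
Tread T = 608 − 2 × 166 = 276 mm (≥ 258 mm).
18 risers give 17 treads; going = 17 × 276 = 4692 mm.

4692 mm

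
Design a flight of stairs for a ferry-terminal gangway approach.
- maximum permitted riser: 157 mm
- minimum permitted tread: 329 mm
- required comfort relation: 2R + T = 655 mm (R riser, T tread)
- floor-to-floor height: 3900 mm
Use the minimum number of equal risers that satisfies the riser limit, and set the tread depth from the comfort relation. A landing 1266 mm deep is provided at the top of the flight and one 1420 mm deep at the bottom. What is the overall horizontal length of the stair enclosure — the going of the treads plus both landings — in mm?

⌈3900/157⌉ = 25 risers.
Each riser is 3900/25 = 156 mm (≤ 157 mm).
T = 655 − 2·156 = 343 mm, which satisfies the 329 mm minimum.
25 risers give 24 treads; going = 24 × 343 = 8232 mm.
Enclosure = 8232 + 1266 + 1420 = 10918 mm.

10918 mm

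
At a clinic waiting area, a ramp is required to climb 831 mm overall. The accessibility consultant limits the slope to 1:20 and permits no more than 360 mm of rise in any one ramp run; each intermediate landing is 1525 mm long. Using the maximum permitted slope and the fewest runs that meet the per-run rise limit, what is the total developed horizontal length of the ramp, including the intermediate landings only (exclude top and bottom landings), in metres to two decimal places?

19.67 m

⌈831/360⌉ = 3 ramp runs. That means 2 intermediate landings.
Horizontal run for 831 mm of rise at 1:20 is 831 × 20 = 16620 mm.
2 intermediate landings contribute 2 × 1525 = 3050 mm.
Total developed length = 16620 + 3050 = 19670 mm.
= 19.67 m.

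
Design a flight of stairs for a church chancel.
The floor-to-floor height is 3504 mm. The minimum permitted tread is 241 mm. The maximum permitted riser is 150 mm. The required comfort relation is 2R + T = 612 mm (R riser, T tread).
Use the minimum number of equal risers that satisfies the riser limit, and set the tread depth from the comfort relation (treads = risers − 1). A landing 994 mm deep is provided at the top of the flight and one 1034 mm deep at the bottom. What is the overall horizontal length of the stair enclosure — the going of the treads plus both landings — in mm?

9388 mm

3504 / 150 = 23.360 → round up to 24 risers.
Riser R = 3504 / 24 = 146 mm, within the 150 mm limit.
T = 612 − 2·146 = 320 mm, which satisfies the 241 mm minimum.
Going = (24 − 1) × 320 = 7360 mm.
Enclosure = 7360 + 994 + 1034 = 9388 mm.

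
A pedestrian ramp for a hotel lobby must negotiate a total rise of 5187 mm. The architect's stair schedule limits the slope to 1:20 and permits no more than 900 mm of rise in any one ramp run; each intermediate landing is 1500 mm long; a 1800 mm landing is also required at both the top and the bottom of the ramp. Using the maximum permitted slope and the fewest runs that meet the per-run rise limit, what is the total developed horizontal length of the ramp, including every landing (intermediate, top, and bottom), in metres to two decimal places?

5187 / 900 = 5.763 → round up to 6 ramp runs. That means 5 intermediate landings.
Ramp run (horizontal) at 1:20: 5187 × 20 = 103740 mm.
5 intermediate landings contribute 5 × 1500 = 7500 mm.
Top and bottom landings: 2 × 1800 = 3600 mm.
Total = 103740 + 7500 + 3600 = 114840 mm.
= 114.84 m.

114.84 m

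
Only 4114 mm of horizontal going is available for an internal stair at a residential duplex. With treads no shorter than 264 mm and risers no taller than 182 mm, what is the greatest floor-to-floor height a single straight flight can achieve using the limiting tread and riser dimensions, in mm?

2912 mm

Treads that fit: ⌊4114 / 264⌋ = 15.
Risers = treads + 1 = 16.
Maximum height = 16 × 182 = 2912 mm.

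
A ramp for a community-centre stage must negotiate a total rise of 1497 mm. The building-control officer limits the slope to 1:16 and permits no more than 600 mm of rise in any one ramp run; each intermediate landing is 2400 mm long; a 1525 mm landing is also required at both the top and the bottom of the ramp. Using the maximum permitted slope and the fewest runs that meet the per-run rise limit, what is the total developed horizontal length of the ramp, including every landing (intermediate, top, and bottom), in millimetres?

1497 / 600 = 2.495 → round up to 3 ramp runs. That means 2 intermediate landings.
Horizontal run for 1497 mm of rise at 1:16 is 1497 × 16 = 23952 mm.
Intermediate landings: 2 × 2400 = 4800 mm.
Top and bottom landings: 2 × 1525 = 3050 mm.
Total = 23952 + 4800 + 3050 = 31802 mm.

31802 mm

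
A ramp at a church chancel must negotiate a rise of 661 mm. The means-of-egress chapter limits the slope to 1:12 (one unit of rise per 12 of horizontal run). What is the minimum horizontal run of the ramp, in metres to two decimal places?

At 1:12 the run is 12 × 661 = 7932 mm.
7932 mm = 7.93 m.

7.93 m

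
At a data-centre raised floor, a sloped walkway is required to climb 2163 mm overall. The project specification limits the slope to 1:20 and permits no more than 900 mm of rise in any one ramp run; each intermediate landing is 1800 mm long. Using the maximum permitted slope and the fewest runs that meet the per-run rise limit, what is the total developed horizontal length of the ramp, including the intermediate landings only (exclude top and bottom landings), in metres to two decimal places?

2163 / 900 = 2.403 → round up to 3 ramp runs. That means 2 intermediate landings.
Horizontal run for 2163 mm of rise at 1:20 is 2163 × 20 = 43260 mm.
2 intermediate landings contribute 2 × 1800 = 3600 mm.
Total developed length = 43260 + 3600 = 46860 mm.
= 46.86 m.

46.86 m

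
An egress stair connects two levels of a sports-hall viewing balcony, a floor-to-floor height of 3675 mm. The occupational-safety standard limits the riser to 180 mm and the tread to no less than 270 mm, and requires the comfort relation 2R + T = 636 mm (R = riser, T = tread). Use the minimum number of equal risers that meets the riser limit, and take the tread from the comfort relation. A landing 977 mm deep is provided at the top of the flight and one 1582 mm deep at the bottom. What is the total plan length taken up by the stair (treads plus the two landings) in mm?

3675 / 180 = 20.42, so 21 risers are needed.
Each riser is 3675/21 = 175 mm (≤ 180 mm).
From 2R + T = 636: T = 636 − 350 = 286 mm.
Going = (21 − 1) × 286 = 5720 mm.
Add landings: 5720 + 977 + 1582 = 8279 mm.

8279 mm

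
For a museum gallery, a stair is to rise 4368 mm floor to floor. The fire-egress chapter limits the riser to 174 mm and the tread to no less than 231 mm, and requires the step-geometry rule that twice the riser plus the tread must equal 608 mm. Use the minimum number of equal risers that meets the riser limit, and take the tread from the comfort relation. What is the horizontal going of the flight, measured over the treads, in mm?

At most 174 each: 4368/174 = 25.10, giving 26 risers.
R = 4368 ÷ 26 = 168 mm.
Tread T = 608 − 2 × 168 = 272 mm (≥ 231 mm).
Going = (26 − 1) × 272 = 6800 mm.

6800 mm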